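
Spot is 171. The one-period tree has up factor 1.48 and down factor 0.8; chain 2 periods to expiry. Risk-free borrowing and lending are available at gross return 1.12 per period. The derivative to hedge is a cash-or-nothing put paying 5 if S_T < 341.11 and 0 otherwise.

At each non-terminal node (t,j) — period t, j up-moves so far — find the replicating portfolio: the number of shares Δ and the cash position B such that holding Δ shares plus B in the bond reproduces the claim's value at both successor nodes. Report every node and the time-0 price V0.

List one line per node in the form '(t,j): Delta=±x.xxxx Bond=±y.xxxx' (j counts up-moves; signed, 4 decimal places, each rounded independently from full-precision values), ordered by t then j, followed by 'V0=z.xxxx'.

(0,0): Delta=-0.0181 Bond=6.1927
(1,0): Delta=0.0000 Bond=4.4643
(1,1): Delta=-0.0291 Bond=9.7164
V0=3.1033

The replicating-portfolio and risk-neutral prices coincide; use p* = (1.12−0.8)/(1.48−0.8) = 0.4706 for the latter.
Terminal values V(2,·): V(2,0)=5.0000, V(2,1)=5.0000, V(2,2)=0.0000
Node (1,0) S=136.8000: V=(p*·5.0000+(1−p*)·5.0000)/1.12=4.4643; Δ=(5.0000−5.0000)/(202.4640−109.4400)=0.0000; B=V−Δ·S=4.4643
Node (1,1) S=253.0800: V=(p*·0.0000+(1−p*)·5.0000)/1.12=2.3634; Δ=(0.0000−5.0000)/(374.5584−202.4640)=-0.0291; B=V−Δ·S=9.7164
Node (0,0) S=171.0000: V=(p*·2.3634+(1−p*)·4.4643)/1.12=3.1033; Δ=(2.3634−4.4643)/(253.0800−136.8000)=-0.0181; B=V−Δ·S=6.1927
Root portfolio cost Δ·171+B reproduces V0=3.1033.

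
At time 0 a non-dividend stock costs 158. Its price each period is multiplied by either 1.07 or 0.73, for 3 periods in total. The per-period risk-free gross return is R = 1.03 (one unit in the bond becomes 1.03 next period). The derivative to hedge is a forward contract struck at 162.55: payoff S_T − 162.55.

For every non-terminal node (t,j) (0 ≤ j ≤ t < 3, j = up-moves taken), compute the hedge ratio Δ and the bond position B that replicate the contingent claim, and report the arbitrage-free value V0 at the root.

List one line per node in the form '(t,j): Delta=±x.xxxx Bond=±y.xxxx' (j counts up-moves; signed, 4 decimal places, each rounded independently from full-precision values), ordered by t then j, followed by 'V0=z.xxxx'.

(0,0): Delta=1.0000 Bond=-148.7563
(1,0): Delta=1.0000 Bond=-153.2190
(1,1): Delta=1.0000 Bond=-153.2190
(2,0): Delta=1.0000 Bond=-157.8155
(2,1): Delta=1.0000 Bond=-157.8155
(2,2): Delta=1.0000 Bond=-157.8155
V0=9.2437

The replicating-portfolio and risk-neutral prices coincide; use p* = (1.03−0.73)/(1.07−0.73) = 0.8824 for the latter.
At expiry t=3: V(3,0)=-101.0853, V(3,1)=-72.4579, V(3,2)=-30.4972, V(3,3)=31.0068
  t=2,j=0: stock 84.1982 → up 90.0921 (V=-72.4579), down 61.4647 (V=-101.0853). Price -73.6173; hedge Δ=1.0000, bond B=-157.8155.
  t=2,j=1: stock 123.4138 → up 132.0528 (V=-30.4972), down 90.0921 (V=-72.4579). Price -34.4017; hedge Δ=1.0000, bond B=-157.8155.
  t=2,j=2: stock 180.8942 → up 193.5568 (V=31.0068), down 132.0528 (V=-30.4972). Price 23.0787; hedge Δ=1.0000, bond B=-157.8155.
  t=1,j=0: stock 115.3400 → up 123.4138 (V=-34.4017), down 84.1982 (V=-73.6173). Price -37.8790; hedge Δ=1.0000, bond B=-153.2190.
  t=1,j=1: stock 169.0600 → up 180.8942 (V=23.0787), down 123.4138 (V=-34.4017). Price 15.8410; hedge Δ=1.0000, bond B=-153.2190.
  t=0,j=0: stock 158.0000 → up 169.0600 (V=15.8410), down 115.3400 (V=-37.8790). Price 9.2437; hedge Δ=1.0000, bond B=-148.7563.
Root portfolio cost Δ·158+B reproduces V0=9.2437.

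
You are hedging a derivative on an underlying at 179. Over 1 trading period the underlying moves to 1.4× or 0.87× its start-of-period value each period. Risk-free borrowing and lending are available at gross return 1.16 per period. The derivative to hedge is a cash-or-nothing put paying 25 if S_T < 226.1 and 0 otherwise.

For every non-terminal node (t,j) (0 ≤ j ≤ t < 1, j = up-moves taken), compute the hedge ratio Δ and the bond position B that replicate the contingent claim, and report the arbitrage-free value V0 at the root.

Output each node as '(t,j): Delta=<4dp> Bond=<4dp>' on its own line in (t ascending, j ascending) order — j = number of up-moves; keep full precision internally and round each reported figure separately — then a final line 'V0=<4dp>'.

(0,0): Delta=-0.2635 Bond=56.9291
V0=9.7593

Risk-neutral probability p* = (R−d)/(u−d) = (1.16−0.87)/(1.4−0.87) = 0.5472.
Payoff layer (t=1): V(1,0)=25.0000, V(1,1)=0.0000
(0,0): S=179.0000. Δ = (V_up−V_dn)/(S_up−S_dn) = (0.0000−25.0000)/(250.6000−155.7300) = -0.2635. V = [p*·0.0000 + (1−p*)·25.0000]/1.16 = 9.7593. B = V − Δ·S = 56.9291.
Self-financing check: at every node Δ·S+B equals the discounted successor values.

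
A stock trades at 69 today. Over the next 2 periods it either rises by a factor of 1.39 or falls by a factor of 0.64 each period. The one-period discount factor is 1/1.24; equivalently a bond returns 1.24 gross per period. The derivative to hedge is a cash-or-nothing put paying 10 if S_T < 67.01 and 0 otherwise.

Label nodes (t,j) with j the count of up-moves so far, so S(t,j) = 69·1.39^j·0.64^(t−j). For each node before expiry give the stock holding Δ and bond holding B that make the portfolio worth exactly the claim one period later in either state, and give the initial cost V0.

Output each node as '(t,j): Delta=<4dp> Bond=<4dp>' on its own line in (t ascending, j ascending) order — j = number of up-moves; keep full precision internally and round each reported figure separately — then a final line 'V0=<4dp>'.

(0,0): Delta=-0.1247 Bond=10.9435
(1,0): Delta=0.0000 Bond=8.0645
(1,1): Delta=-0.1390 Bond=14.9462
V0=2.3413

Since d<R<u, set p* = (R−d)/(u−d) = 0.8000; price each node as the discounted p*-expectation of its children.
Terminal payoffs: V(2,0)=10.0000, V(2,1)=10.0000, V(2,2)=0.0000
Node (1,0) S=44.1600: V=(p*·10.0000+(1−p*)·10.0000)/1.24=8.0645; Δ=(10.0000−10.0000)/(61.3824−28.2624)=0.0000; B=V−Δ·S=8.0645
Node (1,1) S=95.9100: V=(p*·0.0000+(1−p*)·10.0000)/1.24=1.6129; Δ=(0.0000−10.0000)/(133.3149−61.3824)=-0.1390; B=V−Δ·S=14.9462
Node (0,0) S=69.0000: V=(p*·1.6129+(1−p*)·8.0645)/1.24=2.3413; Δ=(1.6129−8.0645)/(95.9100−44.1600)=-0.1247; B=V−Δ·S=10.9435
Check: Δ(0,0)·S0 + B(0,0) = 2.3413 = V0.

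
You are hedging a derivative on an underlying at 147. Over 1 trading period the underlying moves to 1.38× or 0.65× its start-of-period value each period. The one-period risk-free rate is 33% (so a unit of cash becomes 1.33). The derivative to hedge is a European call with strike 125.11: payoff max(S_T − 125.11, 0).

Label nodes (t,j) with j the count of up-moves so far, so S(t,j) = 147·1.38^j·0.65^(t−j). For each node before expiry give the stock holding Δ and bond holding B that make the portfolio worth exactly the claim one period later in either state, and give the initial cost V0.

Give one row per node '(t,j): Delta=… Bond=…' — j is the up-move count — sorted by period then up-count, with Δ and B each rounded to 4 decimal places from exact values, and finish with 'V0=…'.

The replicating-portfolio and risk-neutral prices coincide; use p* = (1.33−0.65)/(1.38−0.65) = 0.9315 for the latter.
Payoff layer (t=1): V(1,0)=0.0000, V(1,1)=77.7500
(0,0): S=147.0000. Δ = (V_up−V_dn)/(S_up−S_dn) = (77.7500−0.0000)/(202.8600−95.5500) = 0.7245. V = [p*·77.7500 + (1−p*)·0.0000]/1.33 = 54.4546. B = V − Δ·S = -52.0522.
Self-financing check: at every node Δ·S+B equals the discounted successor values.

(0,0): Delta=0.7245 Bond=-52.0522
V0=54.4546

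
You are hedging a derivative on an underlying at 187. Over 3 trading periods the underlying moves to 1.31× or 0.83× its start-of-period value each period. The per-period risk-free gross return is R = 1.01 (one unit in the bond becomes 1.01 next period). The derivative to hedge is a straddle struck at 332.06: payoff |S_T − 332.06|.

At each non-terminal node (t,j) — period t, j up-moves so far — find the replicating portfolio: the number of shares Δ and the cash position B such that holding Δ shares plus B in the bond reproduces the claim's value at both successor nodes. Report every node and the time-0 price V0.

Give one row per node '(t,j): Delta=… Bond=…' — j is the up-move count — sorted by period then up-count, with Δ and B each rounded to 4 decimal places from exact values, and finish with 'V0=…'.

No-arbitrage ⇒ martingale measure with p* = (R−d)/(u−d) = 0.3750.
Terminal values V(3,·): V(3,0)=225.1358, V(3,1)=163.3002, V(3,2)=65.7041, V(3,3)=88.3330
(2,0): S=128.8243. Δ = (V_up−V_dn)/(S_up−S_dn) = (163.3002−225.1358)/(168.7598−106.9242) = -1.0000. V = [p*·163.3002 + (1−p*)·225.1358]/1.01 = 199.9480. B = V − Δ·S = 328.7723.
(2,1): S=203.3251. Δ = (V_up−V_dn)/(S_up−S_dn) = (65.7041−163.3002)/(266.3559−168.7598) = -1.0000. V = [p*·65.7041 + (1−p*)·163.3002]/1.01 = 125.4472. B = V − Δ·S = 328.7723.
(2,2): S=320.9107. Δ = (V_up−V_dn)/(S_up−S_dn) = (88.3330−65.7041)/(420.3930−266.3559) = 0.1469. V = [p*·88.3330 + (1−p*)·65.7041]/1.01 = 73.4554. B = V − Δ·S = 26.3119.
(1,0): S=155.2100. Δ = (V_up−V_dn)/(S_up−S_dn) = (125.4472−199.9480)/(203.3251−128.8243) = -1.0000. V = [p*·125.4472 + (1−p*)·199.9480]/1.01 = 170.3071. B = V − Δ·S = 325.5171.
(1,1): S=244.9700. Δ = (V_up−V_dn)/(S_up−S_dn) = (73.4554−125.4472)/(320.9107−203.3251) = -0.4422. V = [p*·73.4554 + (1−p*)·125.4472]/1.01 = 104.9012. B = V − Δ·S = 213.2174.
(0,0): S=187.0000. Δ = (V_up−V_dn)/(S_up−S_dn) = (104.9012−170.3071)/(244.9700−155.2100) = -0.7287. V = [p*·104.9012 + (1−p*)·170.3071]/1.01 = 144.3365. B = V − Δ·S = 280.5987.
Each (Δ,B) replicates both successor values, so the strategy is self-financing and V0 is arbitrage-free.

(0,0): Delta=-0.7287 Bond=280.5987
(1,0): Delta=-1.0000 Bond=325.5171
(1,1): Delta=-0.4422 Bond=213.2174
(2,0): Delta=-1.0000 Bond=328.7723
(2,1): Delta=-1.0000 Bond=328.7723
(2,2): Delta=0.1469 Bond=26.3119
V0=144.3365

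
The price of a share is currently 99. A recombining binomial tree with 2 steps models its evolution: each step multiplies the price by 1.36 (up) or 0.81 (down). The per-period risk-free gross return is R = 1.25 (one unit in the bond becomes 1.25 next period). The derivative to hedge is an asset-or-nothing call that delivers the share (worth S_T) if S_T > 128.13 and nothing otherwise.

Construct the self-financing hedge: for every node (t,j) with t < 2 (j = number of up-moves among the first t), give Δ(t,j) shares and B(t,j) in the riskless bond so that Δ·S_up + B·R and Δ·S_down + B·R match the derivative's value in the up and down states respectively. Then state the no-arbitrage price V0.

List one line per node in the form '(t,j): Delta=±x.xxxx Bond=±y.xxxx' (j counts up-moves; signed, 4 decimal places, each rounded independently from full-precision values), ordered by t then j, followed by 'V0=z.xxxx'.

(0,0): Delta=2.1523 Bond=-138.0719
(1,0): Delta=0.0000 Bond=0.0000
(1,1): Delta=2.4727 Bond=-215.7373
V0=75.0020

The replicating-portfolio and risk-neutral prices coincide; use p* = (1.25−0.81)/(1.36−0.81) = 0.8000 for the latter.
At expiry t=2: V(2,0)=0.0000, V(2,1)=0.0000, V(2,2)=183.1104
(1,0): S=80.1900. Δ = (V_up−V_dn)/(S_up−S_dn) = (0.0000−0.0000)/(109.0584−64.9539) = 0.0000. V = [p*·0.0000 + (1−p*)·0.0000]/1.25 = 0.0000. B = V − Δ·S = 0.0000.
(1,1): S=134.6400. Δ = (V_up−V_dn)/(S_up−S_dn) = (183.1104−0.0000)/(183.1104−109.0584) = 2.4727. V = [p*·183.1104 + (1−p*)·0.0000]/1.25 = 117.1907. B = V − Δ·S = -215.7373.
(0,0): S=99.0000. Δ = (V_up−V_dn)/(S_up−S_dn) = (117.1907−0.0000)/(134.6400−80.1900) = 2.1523. V = [p*·117.1907 + (1−p*)·0.0000]/1.25 = 75.0020. B = V − Δ·S = -138.0719.
Self-financing check: at every node Δ·S+B equals the discounted successor values.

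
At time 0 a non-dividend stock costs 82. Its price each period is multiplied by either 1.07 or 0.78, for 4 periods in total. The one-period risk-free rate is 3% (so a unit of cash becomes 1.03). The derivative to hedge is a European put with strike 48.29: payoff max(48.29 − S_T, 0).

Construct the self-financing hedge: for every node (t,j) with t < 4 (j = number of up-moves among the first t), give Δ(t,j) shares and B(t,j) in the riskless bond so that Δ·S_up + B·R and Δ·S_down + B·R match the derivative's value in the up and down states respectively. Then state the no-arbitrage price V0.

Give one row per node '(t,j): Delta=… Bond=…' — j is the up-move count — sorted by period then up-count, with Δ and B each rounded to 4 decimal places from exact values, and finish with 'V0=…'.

(0,0): Delta=-0.0137 Bond=1.1857
(1,0): Delta=-0.0913 Bond=6.1829
(1,1): Delta=-0.0047 Bond=0.4274
(2,0): Delta=-0.4893 Bond=26.2245
(2,1): Delta=-0.0449 Bond=3.1914
(2,2): Delta=0.0000 Bond=0.0000
(3,0): Delta=-1.0000 Bond=46.8835
(3,1): Delta=-0.4298 Bond=23.8316
(3,2): Delta=0.0000 Bond=0.0000
(3,3): Delta=0.0000 Bond=0.0000
V0=0.0593

The replicating-portfolio and risk-neutral prices coincide; use p* = (1.03−0.78)/(1.07−0.78) = 0.8621 for the latter.
Payoff layer (t=4): V(4,0)=17.9377, V(4,1)=6.6528, V(4,2)=0.0000, V(4,3)=0.0000, V(4,4)=0.0000
  t=3,j=0: stock 38.9133 → up 41.6372 (V=6.6528), down 30.3523 (V=17.9377). Price 7.9702; hedge Δ=-1.0000, bond B=46.8835.
  t=3,j=1: stock 53.3810 → up 57.1177 (V=0.0000), down 41.6372 (V=6.6528). Price 0.8909; hedge Δ=-0.4298, bond B=23.8316.
  t=3,j=2: stock 73.2278 → up 78.3538 (V=0.0000), down 57.1177 (V=0.0000). Price 0.0000; hedge Δ=0.0000, bond B=0.0000.
  t=3,j=3: stock 100.4535 → up 107.4853 (V=0.0000), down 78.3538 (V=0.0000). Price 0.0000; hedge Δ=0.0000, bond B=0.0000.
  t=2,j=0: stock 49.8888 → up 53.3810 (V=0.8909), down 38.9133 (V=7.9702). Price 1.8130; hedge Δ=-0.4893, bond B=26.2245.
  t=2,j=1: stock 68.4372 → up 73.2278 (V=0.0000), down 53.3810 (V=0.8909). Price 0.1193; hedge Δ=-0.0449, bond B=3.1914.
  t=2,j=2: stock 93.8818 → up 100.4535 (V=0.0000), down 73.2278 (V=0.0000). Price 0.0000; hedge Δ=0.0000, bond B=0.0000.
  t=1,j=0: stock 63.9600 → up 68.4372 (V=0.1193), down 49.8888 (V=1.8130). Price 0.3426; hedge Δ=-0.0913, bond B=6.1829.
  t=1,j=1: stock 87.7400 → up 93.8818 (V=0.0000), down 68.4372 (V=0.1193). Price 0.0160; hedge Δ=-0.0047, bond B=0.4274.
  t=0,j=0: stock 82.0000 → up 87.7400 (V=0.0160), down 63.9600 (V=0.3426). Price 0.0593; hedge Δ=-0.0137, bond B=1.1857.
Each (Δ,B) replicates both successor values, so the strategy is self-financing and V0 is arbitrage-free.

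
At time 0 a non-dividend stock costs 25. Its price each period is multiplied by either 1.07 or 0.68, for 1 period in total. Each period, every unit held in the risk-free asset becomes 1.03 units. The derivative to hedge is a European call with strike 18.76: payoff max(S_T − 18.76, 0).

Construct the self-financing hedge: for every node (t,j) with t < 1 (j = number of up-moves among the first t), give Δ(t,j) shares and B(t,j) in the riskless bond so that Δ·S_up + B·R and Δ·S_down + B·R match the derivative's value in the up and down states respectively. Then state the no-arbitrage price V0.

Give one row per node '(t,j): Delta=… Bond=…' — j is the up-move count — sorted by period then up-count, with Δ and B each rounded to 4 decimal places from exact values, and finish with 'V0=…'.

The replicating-portfolio and risk-neutral prices coincide; use p* = (1.03−0.68)/(1.07−0.68) = 0.8974 for the latter.
Payoff layer (t=1): V(1,0)=0.0000, V(1,1)=7.9900
(0,0): S=25.0000. Δ = (V_up−V_dn)/(S_up−S_dn) = (7.9900−0.0000)/(26.7500−17.0000) = 0.8195. V = [p*·7.9900 + (1−p*)·0.0000]/1.03 = 6.9617. B = V − Δ·S = -13.5255.
The time-0 hedge costs 6.9617, which is the no-arbitrage price.

(0,0): Delta=0.8195 Bond=-13.5255
V0=6.9617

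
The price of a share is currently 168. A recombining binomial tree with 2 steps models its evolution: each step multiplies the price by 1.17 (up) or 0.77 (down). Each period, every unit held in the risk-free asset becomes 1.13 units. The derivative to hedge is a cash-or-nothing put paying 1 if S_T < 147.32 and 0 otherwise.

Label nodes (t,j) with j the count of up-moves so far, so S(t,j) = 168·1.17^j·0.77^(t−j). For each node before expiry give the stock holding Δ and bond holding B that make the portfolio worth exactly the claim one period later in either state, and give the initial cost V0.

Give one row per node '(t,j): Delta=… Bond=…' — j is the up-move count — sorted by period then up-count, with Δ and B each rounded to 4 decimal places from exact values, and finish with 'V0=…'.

Risk-neutral probability p* = (R−d)/(u−d) = (1.13−0.77)/(1.17−0.77) = 0.9000.
Payoff layer (t=2): V(2,0)=1.0000, V(2,1)=0.0000, V(2,2)=0.0000
Node (1,0) S=129.3600: V=(p*·0.0000+(1−p*)·1.0000)/1.13=0.0885; Δ=(0.0000−1.0000)/(151.3512−99.6072)=-0.0193; B=V−Δ·S=2.5885
Node (1,1) S=196.5600: V=(p*·0.0000+(1−p*)·0.0000)/1.13=0.0000; Δ=(0.0000−0.0000)/(229.9752−151.3512)=0.0000; B=V−Δ·S=0.0000
Node (0,0) S=168.0000: V=(p*·0.0000+(1−p*)·0.0885)/1.13=0.0078; Δ=(0.0000−0.0885)/(196.5600−129.3600)=-0.0013; B=V−Δ·S=0.2291
Check: Δ(0,0)·S0 + B(0,0) = 0.0078 = V0.

(0,0): Delta=-0.0013 Bond=0.2291
(1,0): Delta=-0.0193 Bond=2.5885
(1,1): Delta=0.0000 Bond=0.0000
V0=0.0078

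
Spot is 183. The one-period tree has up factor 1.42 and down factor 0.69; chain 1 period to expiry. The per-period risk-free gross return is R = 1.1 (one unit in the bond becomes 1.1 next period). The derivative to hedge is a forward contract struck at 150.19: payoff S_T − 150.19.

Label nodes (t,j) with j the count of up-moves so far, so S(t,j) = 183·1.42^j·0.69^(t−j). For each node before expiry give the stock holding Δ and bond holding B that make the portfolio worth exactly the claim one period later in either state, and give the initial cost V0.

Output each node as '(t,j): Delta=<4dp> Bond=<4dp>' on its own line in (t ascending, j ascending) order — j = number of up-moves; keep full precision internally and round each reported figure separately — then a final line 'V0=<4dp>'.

Under the risk-neutral measure, an up-move has probability p* = (R−d)/(u−d) = 0.5616 and values discount at R = 1.1.
Terminal values V(1,·): V(1,0)=-23.9200, V(1,1)=109.6700
Node (0,0) S=183.0000: V=(p*·109.6700+(1−p*)·-23.9200)/1.1=46.4636; Δ=(109.6700−-23.9200)/(259.8600−126.2700)=1.0000; B=V−Δ·S=-136.5364
Root portfolio cost Δ·183+B reproduces V0=46.4636.

(0,0): Delta=1.0000 Bond=-136.5364
V0=46.4636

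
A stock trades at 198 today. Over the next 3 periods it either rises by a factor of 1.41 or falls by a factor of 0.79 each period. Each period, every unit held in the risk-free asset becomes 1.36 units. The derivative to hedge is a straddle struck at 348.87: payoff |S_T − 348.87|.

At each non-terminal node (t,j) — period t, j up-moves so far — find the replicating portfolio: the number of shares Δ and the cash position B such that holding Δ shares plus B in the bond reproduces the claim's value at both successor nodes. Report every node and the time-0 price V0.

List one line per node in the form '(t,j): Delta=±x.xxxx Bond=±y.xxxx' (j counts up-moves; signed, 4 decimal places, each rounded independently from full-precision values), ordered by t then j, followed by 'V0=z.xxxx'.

The replicating-portfolio and risk-neutral prices coincide; use p* = (1.36−0.79)/(1.41−0.79) = 0.9194 for the latter.
Payoff layer (t=3): V(3,0)=251.2483, V(3,1)=174.6338, V(3,2)=37.8914, V(3,3)=206.1678
Node (2,0) S=123.5718: V=(p*·174.6338+(1−p*)·251.2483)/1.36=132.9503; Δ=(174.6338−251.2483)/(174.2362−97.6217)=-1.0000; B=V−Δ·S=256.5221
Node (2,1) S=220.5522: V=(p*·37.8914+(1−p*)·174.6338)/1.36=35.9699; Δ=(37.8914−174.6338)/(310.9786−174.2362)=-1.0000; B=V−Δ·S=256.5221
Node (2,2) S=393.6438: V=(p*·206.1678+(1−p*)·37.8914)/1.36=141.6155; Δ=(206.1678−37.8914)/(555.0378−310.9786)=0.6895; B=V−Δ·S=-129.7980
Node (1,0) S=156.4200: V=(p*·35.9699+(1−p*)·132.9503)/1.36=32.1992; Δ=(35.9699−132.9503)/(220.5522−123.5718)=-1.0000; B=V−Δ·S=188.6192
Node (1,1) S=279.1800: V=(p*·141.6155+(1−p*)·35.9699)/1.36=97.8645; Δ=(141.6155−35.9699)/(393.6438−220.5522)=0.6103; B=V−Δ·S=-72.5317
Node (0,0) S=198.0000: V=(p*·97.8645+(1−p*)·32.1992)/1.36=68.0654; Δ=(97.8645−32.1992)/(279.1800−156.4200)=0.5349; B=V−Δ·S=-37.8464
Check: Δ(0,0)·S0 + B(0,0) = 68.0654 = V0.

(0,0): Delta=0.5349 Bond=-37.8464
(1,0): Delta=-1.0000 Bond=188.6192
(1,1): Delta=0.6103 Bond=-72.5317
(2,0): Delta=-1.0000 Bond=256.5221
(2,1): Delta=-1.0000 Bond=256.5221
(2,2): Delta=0.6895 Bond=-129.7980
V0=68.0654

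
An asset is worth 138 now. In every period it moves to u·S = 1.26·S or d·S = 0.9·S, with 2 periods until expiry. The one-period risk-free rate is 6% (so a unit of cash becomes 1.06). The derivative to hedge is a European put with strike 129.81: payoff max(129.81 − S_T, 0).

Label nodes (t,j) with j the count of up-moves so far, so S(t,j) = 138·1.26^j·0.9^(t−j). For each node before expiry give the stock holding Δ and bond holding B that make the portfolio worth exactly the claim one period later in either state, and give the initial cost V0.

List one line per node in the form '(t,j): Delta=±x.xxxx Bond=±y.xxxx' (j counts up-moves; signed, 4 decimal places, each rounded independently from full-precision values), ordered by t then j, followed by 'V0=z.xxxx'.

No-arbitrage ⇒ martingale measure with p* = (R−d)/(u−d) = 0.4444.
At expiry t=2: V(2,0)=18.0300, V(2,1)=0.0000, V(2,2)=0.0000
(1,0): S=124.2000. Δ = (V_up−V_dn)/(S_up−S_dn) = (0.0000−18.0300)/(156.4920−111.7800) = -0.4032. V = [p*·0.0000 + (1−p*)·18.0300]/1.06 = 9.4497. B = V − Δ·S = 59.5330.
(1,1): S=173.8800. Δ = (V_up−V_dn)/(S_up−S_dn) = (0.0000−0.0000)/(219.0888−156.4920) = 0.0000. V = [p*·0.0000 + (1−p*)·0.0000]/1.06 = 0.0000. B = V − Δ·S = 0.0000.
(0,0): S=138.0000. Δ = (V_up−V_dn)/(S_up−S_dn) = (0.0000−9.4497)/(173.8800−124.2000) = -0.1902. V = [p*·0.0000 + (1−p*)·9.4497]/1.06 = 4.9527. B = V − Δ·S = 31.2018.
The time-0 hedge costs 4.9527, which is the no-arbitrage price.

(0,0): Delta=-0.1902 Bond=31.2018
(1,0): Delta=-0.4032 Bond=59.5330
(1,1): Delta=0.0000 Bond=0.0000
V0=4.9527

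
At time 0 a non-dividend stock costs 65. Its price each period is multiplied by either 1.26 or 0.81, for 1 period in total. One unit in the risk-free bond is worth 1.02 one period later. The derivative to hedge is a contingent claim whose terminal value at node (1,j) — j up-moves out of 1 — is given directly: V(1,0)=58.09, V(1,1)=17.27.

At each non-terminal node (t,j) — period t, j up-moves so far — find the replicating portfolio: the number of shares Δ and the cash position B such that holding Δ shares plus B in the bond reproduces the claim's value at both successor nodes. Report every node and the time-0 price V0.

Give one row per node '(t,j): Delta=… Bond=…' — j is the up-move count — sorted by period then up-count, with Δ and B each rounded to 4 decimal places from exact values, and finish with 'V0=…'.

(0,0): Delta=-1.3956 Bond=128.9863
V0=38.2752

Risk-neutral probability p* = (R−d)/(u−d) = (1.02−0.81)/(1.26−0.81) = 0.4667.
At expiry t=1: V(1,0)=58.0900, V(1,1)=17.2700
  t=0,j=0: stock 65.0000 → up 81.9000 (V=17.2700), down 52.6500 (V=58.0900). Price 38.2752; hedge Δ=-1.3956, bond B=128.9863.
Each (Δ,B) replicates both successor values, so the strategy is self-financing and V0 is arbitrage-free.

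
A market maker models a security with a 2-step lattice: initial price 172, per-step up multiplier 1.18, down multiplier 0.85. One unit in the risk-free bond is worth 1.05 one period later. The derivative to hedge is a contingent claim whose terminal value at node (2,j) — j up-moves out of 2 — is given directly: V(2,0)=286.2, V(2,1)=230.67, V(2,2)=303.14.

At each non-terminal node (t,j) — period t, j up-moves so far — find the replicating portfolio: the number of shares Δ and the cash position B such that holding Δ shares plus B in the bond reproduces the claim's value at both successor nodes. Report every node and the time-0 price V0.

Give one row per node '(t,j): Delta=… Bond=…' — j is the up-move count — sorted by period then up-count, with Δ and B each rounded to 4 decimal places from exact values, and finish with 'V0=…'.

The replicating-portfolio and risk-neutral prices coincide; use p* = (1.05−0.85)/(1.18−0.85) = 0.6061 for the latter.
Terminal payoffs: V(2,0)=286.2000, V(2,1)=230.6700, V(2,2)=303.1400
Node (1,0) S=146.2000: V=(p*·230.6700+(1−p*)·286.2000)/1.05=240.5195; Δ=(230.6700−286.2000)/(172.5160−124.2700)=-1.1510; B=V−Δ·S=408.7922
Node (1,1) S=202.9600: V=(p*·303.1400+(1−p*)·230.6700)/1.05=261.5154; Δ=(303.1400−230.6700)/(239.4928−172.5160)=1.0820; B=V−Δ·S=41.9094
Node (0,0) S=172.0000: V=(p*·261.5154+(1−p*)·240.5195)/1.05=241.1851; Δ=(261.5154−240.5195)/(202.9600−146.2000)=0.3699; B=V−Δ·S=177.5609
Root portfolio cost Δ·172+B reproduces V0=241.1851.

(0,0): Delta=0.3699 Bond=177.5609
(1,0): Delta=-1.1510 Bond=408.7922
(1,1): Delta=1.0820 Bond=41.9094
V0=241.1851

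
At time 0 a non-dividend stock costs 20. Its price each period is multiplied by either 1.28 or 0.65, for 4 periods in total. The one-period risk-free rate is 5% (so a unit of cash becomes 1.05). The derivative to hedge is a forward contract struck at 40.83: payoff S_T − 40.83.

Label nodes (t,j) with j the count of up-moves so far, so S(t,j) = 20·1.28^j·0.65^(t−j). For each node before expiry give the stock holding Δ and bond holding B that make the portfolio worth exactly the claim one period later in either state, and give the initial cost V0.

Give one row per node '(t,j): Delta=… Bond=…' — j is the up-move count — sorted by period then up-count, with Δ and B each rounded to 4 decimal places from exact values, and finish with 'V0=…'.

(0,0): Delta=1.0000 Bond=-33.5909
(1,0): Delta=1.0000 Bond=-35.2705
(1,1): Delta=1.0000 Bond=-35.2705
(2,0): Delta=1.0000 Bond=-37.0340
(2,1): Delta=1.0000 Bond=-37.0340
(2,2): Delta=1.0000 Bond=-37.0340
(3,0): Delta=1.0000 Bond=-38.8857
(3,1): Delta=1.0000 Bond=-38.8857
(3,2): Delta=1.0000 Bond=-38.8857
(3,3): Delta=1.0000 Bond=-38.8857
V0=-13.5909

Since d<R<u, set p* = (R−d)/(u−d) = 0.6349; price each node as the discounted p*-expectation of its children.
Terminal values V(4,·): V(4,0)=-37.2599, V(4,1)=-33.7996, V(4,2)=-26.9855, V(4,3)=-13.5670, V(4,4)=12.8571
Node (3,0) S=5.4925: V=(p*·-33.7996+(1−p*)·-37.2599)/1.05=-33.3932; Δ=(-33.7996−-37.2599)/(7.0304−3.5701)=1.0000; B=V−Δ·S=-38.8857
Node (3,1) S=10.8160: V=(p*·-26.9855+(1−p*)·-33.7996)/1.05=-28.0697; Δ=(-26.9855−-33.7996)/(13.8445−7.0304)=1.0000; B=V−Δ·S=-38.8857
Node (3,2) S=21.2992: V=(p*·-13.5670+(1−p*)·-26.9855)/1.05=-17.5865; Δ=(-13.5670−-26.9855)/(27.2630−13.8445)=1.0000; B=V−Δ·S=-38.8857
Node (3,3) S=41.9430: V=(p*·12.8571+(1−p*)·-13.5670)/1.05=3.0573; Δ=(12.8571−-13.5670)/(53.6871−27.2630)=1.0000; B=V−Δ·S=-38.8857
Node (2,0) S=8.4500: V=(p*·-28.0697+(1−p*)·-33.3932)/1.05=-28.5840; Δ=(-28.0697−-33.3932)/(10.8160−5.4925)=1.0000; B=V−Δ·S=-37.0340
Node (2,1) S=16.6400: V=(p*·-17.5865+(1−p*)·-28.0697)/1.05=-20.3940; Δ=(-17.5865−-28.0697)/(21.2992−10.8160)=1.0000; B=V−Δ·S=-37.0340
Node (2,2) S=32.7680: V=(p*·3.0573+(1−p*)·-17.5865)/1.05=-4.2660; Δ=(3.0573−-17.5865)/(41.9430−21.2992)=1.0000; B=V−Δ·S=-37.0340
Node (1,0) S=13.0000: V=(p*·-20.3940+(1−p*)·-28.5840)/1.05=-22.2705; Δ=(-20.3940−-28.5840)/(16.6400−8.4500)=1.0000; B=V−Δ·S=-35.2705
Node (1,1) S=25.6000: V=(p*·-4.2660+(1−p*)·-20.3940)/1.05=-9.6705; Δ=(-4.2660−-20.3940)/(32.7680−16.6400)=1.0000; B=V−Δ·S=-35.2705
Node (0,0) S=20.0000: V=(p*·-9.6705+(1−p*)·-22.2705)/1.05=-13.5909; Δ=(-9.6705−-22.2705)/(25.6000−13.0000)=1.0000; B=V−Δ·S=-33.5909
Self-financing check: at every node Δ·S+B equals the discounted successor values.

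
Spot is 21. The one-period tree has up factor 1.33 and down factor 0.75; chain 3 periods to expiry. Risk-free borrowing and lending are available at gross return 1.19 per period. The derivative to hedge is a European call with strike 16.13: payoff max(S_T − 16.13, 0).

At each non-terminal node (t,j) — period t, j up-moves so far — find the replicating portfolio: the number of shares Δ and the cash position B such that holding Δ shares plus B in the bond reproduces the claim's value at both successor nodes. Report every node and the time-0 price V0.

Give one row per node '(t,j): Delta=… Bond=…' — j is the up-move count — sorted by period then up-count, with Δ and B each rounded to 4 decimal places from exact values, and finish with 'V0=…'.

(0,0): Delta=0.9680 Bond=-8.8051
(1,0): Delta=0.8186 Bond=-8.1258
(1,1): Delta=0.9947 Bond=-11.2265
(2,0): Delta=0.0000 Bond=0.0000
(2,1): Delta=0.9655 Bond=-12.7465
(2,2): Delta=1.0000 Bond=-13.5546
V0=11.5219

Risk-neutral probability p* = (R−d)/(u−d) = (1.19−0.75)/(1.33−0.75) = 0.7586.
Payoff layer (t=3): V(3,0)=0.0000, V(3,1)=0.0000, V(3,2)=11.7302, V(3,3)=33.2754
  t=2,j=0: stock 11.8125 → up 15.7106 (V=0.0000), down 8.8594 (V=0.0000). Price 0.0000; hedge Δ=0.0000, bond B=0.0000.
  t=2,j=1: stock 20.9475 → up 27.8602 (V=11.7302), down 15.7106 (V=0.0000). Price 7.4779; hedge Δ=0.9655, bond B=-12.7465.
  t=2,j=2: stock 37.1469 → up 49.4054 (V=33.2754), down 27.8602 (V=11.7302). Price 23.5923; hedge Δ=1.0000, bond B=-13.5546.
  t=1,j=0: stock 15.7500 → up 20.9475 (V=7.4779), down 11.8125 (V=0.0000). Price 4.7672; hedge Δ=0.8186, bond B=-8.1258.
  t=1,j=1: stock 27.9300 → up 37.1469 (V=23.5923), down 20.9475 (V=7.4779). Price 16.5568; hedge Δ=0.9947, bond B=-11.2265.
  t=0,j=0: stock 21.0000 → up 27.9300 (V=16.5568), down 15.7500 (V=4.7672). Price 11.5219; hedge Δ=0.9680, bond B=-8.8051.
Self-financing check: at every node Δ·S+B equals the discounted successor values.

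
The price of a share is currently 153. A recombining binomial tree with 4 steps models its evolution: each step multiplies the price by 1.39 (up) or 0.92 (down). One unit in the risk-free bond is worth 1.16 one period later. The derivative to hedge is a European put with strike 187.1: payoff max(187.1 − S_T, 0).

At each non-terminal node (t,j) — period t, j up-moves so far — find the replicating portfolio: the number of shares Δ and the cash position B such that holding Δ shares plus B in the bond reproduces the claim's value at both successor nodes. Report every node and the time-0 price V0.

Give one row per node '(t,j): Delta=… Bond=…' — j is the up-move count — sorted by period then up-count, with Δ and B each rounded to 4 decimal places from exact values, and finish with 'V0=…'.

Under the risk-neutral measure, an up-move has probability p* = (R−d)/(u−d) = 0.5106 and values discount at R = 1.16.
At expiry t=4: V(4,0)=77.4919, V(4,1)=21.4964, V(4,2)=0.0000, V(4,3)=0.0000, V(4,4)=0.0000
  t=3,j=0: stock 119.1393 → up 165.6036 (V=21.4964), down 109.6081 (V=77.4919). Price 42.1538; hedge Δ=-1.0000, bond B=161.2931.
  t=3,j=1: stock 180.0039 → up 250.2054 (V=0.0000), down 165.6036 (V=21.4964). Price 9.0686; hedge Δ=-0.2541, bond B=54.8056.
  t=3,j=2: stock 271.9624 → up 378.0277 (V=0.0000), down 250.2054 (V=0.0000). Price 0.0000; hedge Δ=0.0000, bond B=0.0000.
  t=3,j=3: stock 410.8997 → up 571.1506 (V=0.0000), down 378.0277 (V=0.0000). Price 0.0000; hedge Δ=0.0000, bond B=0.0000.
  t=2,j=0: stock 129.4992 → up 180.0039 (V=9.0686), down 119.1393 (V=42.1538). Price 21.7752; hedge Δ=-0.5436, bond B=92.1694.
  t=2,j=1: stock 195.6564 → up 271.9624 (V=0.0000), down 180.0039 (V=9.0686). Price 3.8257; hedge Δ=-0.0986, bond B=23.1205.
  t=2,j=2: stock 295.6113 → up 410.8997 (V=0.0000), down 271.9624 (V=0.0000). Price 0.0000; hedge Δ=0.0000, bond B=0.0000.
  t=1,j=0: stock 140.7600 → up 195.6564 (V=3.8257), down 129.4992 (V=21.7752). Price 10.8703; hedge Δ=-0.2713, bond B=49.0607.
  t=1,j=1: stock 212.6700 → up 295.6113 (V=0.0000), down 195.6564 (V=3.8257). Price 1.6139; hedge Δ=-0.0383, bond B=9.7537.
  t=0,j=0: stock 153.0000 → up 212.6700 (V=1.6139), down 140.7600 (V=10.8703). Price 5.2962; hedge Δ=-0.1287, bond B=24.9905.
Each (Δ,B) replicates both successor values, so the strategy is self-financing and V0 is arbitrage-free.

(0,0): Delta=-0.1287 Bond=24.9905
(1,0): Delta=-0.2713 Bond=49.0607
(1,1): Delta=-0.0383 Bond=9.7537
(2,0): Delta=-0.5436 Bond=92.1694
(2,1): Delta=-0.0986 Bond=23.1205
(2,2): Delta=0.0000 Bond=0.0000
(3,0): Delta=-1.0000 Bond=161.2931
(3,1): Delta=-0.2541 Bond=54.8056
(3,2): Delta=0.0000 Bond=0.0000
(3,3): Delta=0.0000 Bond=0.0000
V0=5.2962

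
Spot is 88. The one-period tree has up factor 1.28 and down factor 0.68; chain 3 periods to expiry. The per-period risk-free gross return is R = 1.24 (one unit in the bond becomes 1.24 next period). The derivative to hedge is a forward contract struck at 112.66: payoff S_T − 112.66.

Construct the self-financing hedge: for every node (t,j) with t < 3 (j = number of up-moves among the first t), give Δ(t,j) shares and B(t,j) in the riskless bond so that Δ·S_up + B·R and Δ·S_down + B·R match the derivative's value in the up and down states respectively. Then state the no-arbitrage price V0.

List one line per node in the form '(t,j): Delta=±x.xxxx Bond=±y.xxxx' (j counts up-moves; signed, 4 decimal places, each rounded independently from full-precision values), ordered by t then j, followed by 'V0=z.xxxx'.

(0,0): Delta=1.0000 Bond=-59.0887
(1,0): Delta=1.0000 Bond=-73.2700
(1,1): Delta=1.0000 Bond=-73.2700
(2,0): Delta=1.0000 Bond=-90.8548
(2,1): Delta=1.0000 Bond=-90.8548
(2,2): Delta=1.0000 Bond=-90.8548
V0=28.9113

The replicating-portfolio and risk-neutral prices coincide; use p* = (1.24−0.68)/(1.28−0.68) = 0.9333 for the latter.
Payoff layer (t=3): V(3,0)=-84.9900, V(3,1)=-60.5753, V(3,2)=-14.6181, V(3,3)=71.8894
  t=2,j=0: stock 40.6912 → up 52.0847 (V=-60.5753), down 27.6700 (V=-84.9900). Price -50.1636; hedge Δ=1.0000, bond B=-90.8548.
  t=2,j=1: stock 76.5952 → up 98.0419 (V=-14.6181), down 52.0847 (V=-60.5753). Price -14.2596; hedge Δ=1.0000, bond B=-90.8548.
  t=2,j=2: stock 144.1792 → up 184.5494 (V=71.8894), down 98.0419 (V=-14.6181). Price 53.3244; hedge Δ=1.0000, bond B=-90.8548.
  t=1,j=0: stock 59.8400 → up 76.5952 (V=-14.2596), down 40.6912 (V=-50.1636). Price -13.4300; hedge Δ=1.0000, bond B=-73.2700.
  t=1,j=1: stock 112.6400 → up 144.1792 (V=53.3244), down 76.5952 (V=-14.2596). Price 39.3700; hedge Δ=1.0000, bond B=-73.2700.
  t=0,j=0: stock 88.0000 → up 112.6400 (V=39.3700), down 59.8400 (V=-13.4300). Price 28.9113; hedge Δ=1.0000, bond B=-59.0887.
Root portfolio cost Δ·88+B reproduces V0=28.9113.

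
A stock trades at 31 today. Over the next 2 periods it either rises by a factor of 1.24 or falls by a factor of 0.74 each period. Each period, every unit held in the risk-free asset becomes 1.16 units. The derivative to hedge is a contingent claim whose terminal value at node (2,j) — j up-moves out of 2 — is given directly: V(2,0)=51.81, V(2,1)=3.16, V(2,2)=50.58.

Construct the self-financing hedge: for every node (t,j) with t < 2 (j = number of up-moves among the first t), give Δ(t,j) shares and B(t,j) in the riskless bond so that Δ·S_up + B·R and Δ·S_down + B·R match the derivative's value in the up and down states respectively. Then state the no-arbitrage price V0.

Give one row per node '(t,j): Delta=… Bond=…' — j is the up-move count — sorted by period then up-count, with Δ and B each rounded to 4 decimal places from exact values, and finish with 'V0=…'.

Under the risk-neutral measure, an up-move has probability p* = (R−d)/(u−d) = 0.8400 and values discount at R = 1.16.
Terminal payoffs: V(2,0)=51.8100, V(2,1)=3.1600, V(2,2)=50.5800
Node (1,0) S=22.9400: V=(p*·3.1600+(1−p*)·51.8100)/1.16=9.4345; Δ=(3.1600−51.8100)/(28.4456−16.9756)=-4.2415; B=V−Δ·S=106.7345
Node (1,1) S=38.4400: V=(p*·50.5800+(1−p*)·3.1600)/1.16=37.0628; Δ=(50.5800−3.1600)/(47.6656−28.4456)=2.4672; B=V−Δ·S=-57.7772
Node (0,0) S=31.0000: V=(p*·37.0628+(1−p*)·9.4345)/1.16=28.1399; Δ=(37.0628−9.4345)/(38.4400−22.9400)=1.7825; B=V−Δ·S=-27.1167
The time-0 hedge costs 28.1399, which is the no-arbitrage price.

(0,0): Delta=1.7825 Bond=-27.1167
(1,0): Delta=-4.2415 Bond=106.7345
(1,1): Delta=2.4672 Bond=-57.7772
V0=28.1399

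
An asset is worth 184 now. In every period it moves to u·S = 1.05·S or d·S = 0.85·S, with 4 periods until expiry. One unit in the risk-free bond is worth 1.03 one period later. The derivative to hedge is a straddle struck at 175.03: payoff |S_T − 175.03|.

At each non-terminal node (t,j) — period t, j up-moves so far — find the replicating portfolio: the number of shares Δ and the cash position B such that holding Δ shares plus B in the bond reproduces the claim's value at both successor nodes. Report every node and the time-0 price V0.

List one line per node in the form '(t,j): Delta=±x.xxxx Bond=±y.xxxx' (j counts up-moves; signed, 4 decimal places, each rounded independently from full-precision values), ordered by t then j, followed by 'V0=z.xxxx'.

(0,0): Delta=0.6174 Bond=-82.2768
(1,0): Delta=-0.7060 Bond=122.2307
(1,1): Delta=0.7364 Bond=-107.7425
(2,0): Delta=-1.0000 Bond=164.9826
(2,1): Delta=-0.6796 Bond=121.5548
(2,2): Delta=0.8638 Bond=-136.8114
(3,0): Delta=-1.0000 Bond=169.9320
(3,1): Delta=-1.0000 Bond=169.9320
(3,2): Delta=-0.6507 Bond=120.2314
(3,3): Delta=1.0000 Bond=-169.9320
V0=31.3210

Risk-neutral probability p* = (R−d)/(u−d) = (1.03−0.85)/(1.05−0.85) = 0.9000.
Terminal payoffs: V(4,0)=78.9809, V(4,1)=56.3811, V(4,2)=28.4637, V(4,3)=6.0225, V(4,4)=48.6232
Node (3,0) S=112.9990: V=(p*·56.3811+(1−p*)·78.9809)/1.03=56.9330; Δ=(56.3811−78.9809)/(118.6489−96.0491)=-1.0000; B=V−Δ·S=169.9320
Node (3,1) S=139.5870: V=(p*·28.4637+(1−p*)·56.3811)/1.03=30.3450; Δ=(28.4637−56.3811)/(146.5663−118.6489)=-1.0000; B=V−Δ·S=169.9320
Node (3,2) S=172.4310: V=(p*·6.0225+(1−p*)·28.4637)/1.03=8.0259; Δ=(6.0225−28.4637)/(181.0526−146.5663)=-0.6507; B=V−Δ·S=120.2314
Node (3,3) S=213.0030: V=(p*·48.6232+(1−p*)·6.0225)/1.03=43.0710; Δ=(48.6232−6.0225)/(223.6532−181.0525)=1.0000; B=V−Δ·S=-169.9320
Node (2,0) S=132.9400: V=(p*·30.3450+(1−p*)·56.9330)/1.03=32.0426; Δ=(30.3450−56.9330)/(139.5870−112.9990)=-1.0000; B=V−Δ·S=164.9826
Node (2,1) S=164.2200: V=(p*·8.0259+(1−p*)·30.3450)/1.03=9.9590; Δ=(8.0259−30.3450)/(172.4310−139.5870)=-0.6796; B=V−Δ·S=121.5548
Node (2,2) S=202.8600: V=(p*·43.0710+(1−p*)·8.0259)/1.03=38.4140; Δ=(43.0710−8.0259)/(213.0030−172.4310)=0.8638; B=V−Δ·S=-136.8114
Node (1,0) S=156.4000: V=(p*·9.9590+(1−p*)·32.0426)/1.03=11.8130; Δ=(9.9590−32.0426)/(164.2200−132.9400)=-0.7060; B=V−Δ·S=122.2307
Node (1,1) S=193.2000: V=(p*·38.4140+(1−p*)·9.9590)/1.03=34.5326; Δ=(38.4140−9.9590)/(202.8600−164.2200)=0.7364; B=V−Δ·S=-107.7425
Node (0,0) S=184.0000: V=(p*·34.5326+(1−p*)·11.8130)/1.03=31.3210; Δ=(34.5326−11.8130)/(193.2000−156.4000)=0.6174; B=V−Δ·S=-82.2768
Root portfolio cost Δ·184+B reproduces V0=31.3210.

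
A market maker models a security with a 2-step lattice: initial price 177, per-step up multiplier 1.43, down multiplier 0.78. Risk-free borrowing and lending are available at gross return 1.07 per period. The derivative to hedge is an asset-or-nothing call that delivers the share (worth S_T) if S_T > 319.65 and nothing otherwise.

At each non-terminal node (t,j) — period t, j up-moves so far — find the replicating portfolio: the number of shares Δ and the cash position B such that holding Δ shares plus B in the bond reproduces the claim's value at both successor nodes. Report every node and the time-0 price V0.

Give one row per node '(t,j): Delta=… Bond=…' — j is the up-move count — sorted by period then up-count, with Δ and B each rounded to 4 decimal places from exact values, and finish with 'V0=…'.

(0,0): Delta=1.3118 Bond=-169.2558
(1,0): Delta=0.0000 Bond=0.0000
(1,1): Delta=2.2000 Bond=-405.9222
V0=62.9285

Risk-neutral probability p* = (R−d)/(u−d) = (1.07−0.78)/(1.43−0.78) = 0.4462.
Terminal values V(2,·): V(2,0)=0.0000, V(2,1)=0.0000, V(2,2)=361.9473
(1,0): S=138.0600. Δ = (V_up−V_dn)/(S_up−S_dn) = (0.0000−0.0000)/(197.4258−107.6868) = 0.0000. V = [p*·0.0000 + (1−p*)·0.0000]/1.07 = 0.0000. B = V − Δ·S = 0.0000.
(1,1): S=253.1100. Δ = (V_up−V_dn)/(S_up−S_dn) = (361.9473−0.0000)/(361.9473−197.4258) = 2.2000. V = [p*·361.9473 + (1−p*)·0.0000]/1.07 = 150.9198. B = V − Δ·S = -405.9222.
(0,0): S=177.0000. Δ = (V_up−V_dn)/(S_up−S_dn) = (150.9198−0.0000)/(253.1100−138.0600) = 1.3118. V = [p*·150.9198 + (1−p*)·0.0000]/1.07 = 62.9285. B = V − Δ·S = -169.2558.
The time-0 hedge costs 62.9285, which is the no-arbitrage price.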